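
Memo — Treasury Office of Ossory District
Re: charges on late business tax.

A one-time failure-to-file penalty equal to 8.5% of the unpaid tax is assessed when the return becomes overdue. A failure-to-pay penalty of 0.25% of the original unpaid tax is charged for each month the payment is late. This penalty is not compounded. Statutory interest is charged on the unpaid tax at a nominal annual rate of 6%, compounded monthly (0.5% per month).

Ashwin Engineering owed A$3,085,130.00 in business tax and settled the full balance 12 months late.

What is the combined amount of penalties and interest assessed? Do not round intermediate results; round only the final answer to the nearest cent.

Failure-to-file penalty: 8.5% × A$3,085,130.00 = A$262,236.05
Failure-to-pay penalty = 0.25% × A$3,085,130.00 × 12 mo = A$92,553.90
Interest: A$3,085,130.00 × ((1 + 0.005)^12 − 1) = A$3,085,130.00 × 0.0616778… = A$190,284.0677…
Penalties + interest = A$354,789.9500 + A$190,284.0677… = A$545,074.02

A$545,074.02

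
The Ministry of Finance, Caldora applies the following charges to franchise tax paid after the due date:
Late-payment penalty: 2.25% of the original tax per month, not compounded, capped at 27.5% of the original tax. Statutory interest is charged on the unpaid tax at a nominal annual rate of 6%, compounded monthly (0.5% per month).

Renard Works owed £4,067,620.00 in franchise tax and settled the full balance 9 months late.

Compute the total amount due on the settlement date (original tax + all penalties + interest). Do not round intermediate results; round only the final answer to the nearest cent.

Penalty: 9 × 2.25% × £4,067,620.00 = £823,693.05 (below the 27.5% cap of £1,118,595.50)
Interest: £4,067,620.00 × ((1 + 0.005)^9 − 1) = £4,067,620.00 × 0.0459106… = £186,746.7899…
Total = £4,067,620.00 + £823,693.0500 + £186,746.7899… = £5,078,059.84

£5,078,059.84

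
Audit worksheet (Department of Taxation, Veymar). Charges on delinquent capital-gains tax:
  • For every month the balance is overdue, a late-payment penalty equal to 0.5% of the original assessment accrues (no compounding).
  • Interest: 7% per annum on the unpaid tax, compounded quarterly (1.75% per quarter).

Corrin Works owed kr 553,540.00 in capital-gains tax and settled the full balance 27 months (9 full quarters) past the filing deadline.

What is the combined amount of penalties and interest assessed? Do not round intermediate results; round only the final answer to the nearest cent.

kr 168,269.08

Late-payment penalty = 0.5% × kr 553,540.00 × 27 mo = kr 74,727.90
Interest: kr 553,540.00 × ((1 + 0.0175)^9 − 1) = kr 553,540.00 × 0.1689872… = kr 93,541.1825…
Penalties + interest = kr 74,727.9000 + kr 93,541.1825… = kr 168,269.08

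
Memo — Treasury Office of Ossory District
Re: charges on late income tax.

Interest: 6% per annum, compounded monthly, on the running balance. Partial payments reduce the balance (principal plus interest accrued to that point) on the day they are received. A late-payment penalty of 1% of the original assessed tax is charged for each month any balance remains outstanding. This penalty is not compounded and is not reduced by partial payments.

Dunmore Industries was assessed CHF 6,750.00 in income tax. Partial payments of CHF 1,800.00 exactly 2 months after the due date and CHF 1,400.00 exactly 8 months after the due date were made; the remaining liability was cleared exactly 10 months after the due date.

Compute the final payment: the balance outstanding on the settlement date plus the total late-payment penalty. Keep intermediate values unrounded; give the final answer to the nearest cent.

CHF 4,482.89

Monthly rate = 6% ÷ 12 = 0.5%
Balance at month 2: CHF 6,750.0000 × (1 + 0.005)^2 = CHF 6,817.6688…
After CHF 1,800.00 payment: CHF 6,817.6688… − CHF 1,800.00 = CHF 5,017.6688…
Balance at month 8: CHF 5,017.6688… × (1 + 0.005)^6 = CHF 5,170.0930…
After CHF 1,400.00 payment: CHF 5,170.0930… − CHF 1,400.00 = CHF 3,770.0930…
Balance at month 10: CHF 3,770.0930… × (1 + 0.005)^2 = CHF 3,807.8882…
Penalty: 10 × 1% × CHF 6,750.00 = CHF 675.00
Final settlement = outstanding balance + penalty = CHF 3,807.8882… + CHF 675.00 = CHF 4,482.89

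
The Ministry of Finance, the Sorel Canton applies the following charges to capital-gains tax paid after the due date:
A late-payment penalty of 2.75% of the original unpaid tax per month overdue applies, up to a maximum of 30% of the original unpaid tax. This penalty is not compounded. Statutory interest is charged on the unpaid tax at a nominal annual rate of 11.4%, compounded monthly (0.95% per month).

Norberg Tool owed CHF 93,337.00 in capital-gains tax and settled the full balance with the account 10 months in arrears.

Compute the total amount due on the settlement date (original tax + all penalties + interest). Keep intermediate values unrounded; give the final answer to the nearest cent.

Penalty: 10 × 2.75% × CHF 93,337.00 = CHF 25,667.68… (below the 30% cap of CHF 28,001.10)
Interest: CHF 93,337.00 × ((1 + 0.0095)^10 − 1) = CHF 93,337.00 × 0.0991659… = CHF 9,255.8444…
Total = CHF 93,337.00 + CHF 25,667.6750 + CHF 9,255.8444… = CHF 128,260.52

CHF 128,260.52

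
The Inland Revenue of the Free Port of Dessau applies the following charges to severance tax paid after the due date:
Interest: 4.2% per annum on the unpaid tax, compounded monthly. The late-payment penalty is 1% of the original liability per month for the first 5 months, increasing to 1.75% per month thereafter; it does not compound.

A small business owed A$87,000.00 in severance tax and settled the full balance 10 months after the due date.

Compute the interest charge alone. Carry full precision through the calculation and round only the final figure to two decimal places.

Interest (4.2%/yr ÷ 12 = 0.35%/month): A$87,000.00 × ((1 + 0.0035)^10 − 1) = A$3,093.4091…

A$3,093.41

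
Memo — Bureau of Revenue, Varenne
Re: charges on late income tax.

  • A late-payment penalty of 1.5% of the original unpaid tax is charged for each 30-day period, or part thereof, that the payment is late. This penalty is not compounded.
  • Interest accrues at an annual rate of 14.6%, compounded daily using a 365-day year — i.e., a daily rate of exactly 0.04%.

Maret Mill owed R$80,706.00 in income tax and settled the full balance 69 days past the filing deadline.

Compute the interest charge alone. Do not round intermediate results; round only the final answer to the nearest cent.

Interest: R$80,706.00 × ((1 + 0.0004)^69 − 1) = R$80,706.00 × 0.02797874… = R$2,258.0518…

R$2,258.05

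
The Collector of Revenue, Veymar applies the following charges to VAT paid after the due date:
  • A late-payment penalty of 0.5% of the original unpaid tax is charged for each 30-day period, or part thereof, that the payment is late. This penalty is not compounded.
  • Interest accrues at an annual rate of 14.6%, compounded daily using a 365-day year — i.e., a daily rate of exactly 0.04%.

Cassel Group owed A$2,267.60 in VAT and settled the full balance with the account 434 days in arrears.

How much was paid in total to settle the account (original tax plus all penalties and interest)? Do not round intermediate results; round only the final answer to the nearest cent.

A$2,867.47

Penalty periods: ⌈434/30⌉ = 15; penalty = 15 × 0.5% × A$2,267.60 = A$170.07
Interest: A$2,267.60 × ((1 + 0.0004)^434 − 1) = A$2,267.60 × 0.18953835… = A$429.7972…
Total = A$2,267.60 + A$170.0700 + A$429.7972… = A$2,867.47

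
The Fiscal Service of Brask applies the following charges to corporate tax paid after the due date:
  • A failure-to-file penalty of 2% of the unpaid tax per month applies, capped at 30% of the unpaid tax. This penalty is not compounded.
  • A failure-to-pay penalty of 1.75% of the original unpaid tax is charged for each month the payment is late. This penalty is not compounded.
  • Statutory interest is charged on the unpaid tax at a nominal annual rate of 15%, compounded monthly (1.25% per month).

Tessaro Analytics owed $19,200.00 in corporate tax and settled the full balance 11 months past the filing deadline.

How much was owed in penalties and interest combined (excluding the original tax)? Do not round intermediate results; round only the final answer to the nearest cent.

$10,731.34

Failure-to-file: 11 × 2% × $19,200.00 = $4,224.00 (under the 30% cap)
Failure-to-pay penalty = 1.75% × $19,200.00 × 11 mo = $3,696.00
Interest: $19,200.00 × ((1 + 0.0125)^11 − 1) = $19,200.00 × 0.1464242… = $2,811.3449…
Penalties + interest = $7,920.0000 + $2,811.3449… = $10,731.34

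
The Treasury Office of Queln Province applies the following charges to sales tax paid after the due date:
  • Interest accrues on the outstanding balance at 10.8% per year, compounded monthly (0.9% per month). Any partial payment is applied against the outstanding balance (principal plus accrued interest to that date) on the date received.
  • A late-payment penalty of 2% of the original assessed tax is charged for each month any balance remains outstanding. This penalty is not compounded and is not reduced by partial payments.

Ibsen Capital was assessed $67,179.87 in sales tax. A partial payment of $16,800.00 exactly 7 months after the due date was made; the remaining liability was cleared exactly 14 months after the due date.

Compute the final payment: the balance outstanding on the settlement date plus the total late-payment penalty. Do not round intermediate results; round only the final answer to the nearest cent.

$77,080.95

Balance at month 7: $67,179.8700 × (1 + 0.009)^7 = $71,528.2044…
After $16,800.00 payment: $71,528.2044… − $16,800.00 = $54,728.2044…
Balance at month 14: $54,728.2044… × (1 + 0.009)^7 = $58,270.5830…
Penalty: 14 × 2% × $67,179.87 = $18,810.36…
Final settlement = outstanding balance + penalty = $58,270.5830… + $18,810.36… = $77,080.95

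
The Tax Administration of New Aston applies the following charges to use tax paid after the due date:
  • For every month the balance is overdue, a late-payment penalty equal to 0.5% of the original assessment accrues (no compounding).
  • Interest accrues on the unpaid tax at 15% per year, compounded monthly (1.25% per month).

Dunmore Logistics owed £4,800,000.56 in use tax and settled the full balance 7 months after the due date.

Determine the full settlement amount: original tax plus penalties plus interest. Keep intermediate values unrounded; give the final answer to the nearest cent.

£5,404,082.89

Late-payment penalty: 7 × 0.5% × £4,800,000.56 = £168,000.02…
Interest: £4,800,000.56 × ((1 + 0.0125)^7 − 1) = £4,800,000.56 × 0.0908505… = £436,082.3083…
Total = £4,800,000.56 + £168,000.0196 + £436,082.3083… = £5,404,082.89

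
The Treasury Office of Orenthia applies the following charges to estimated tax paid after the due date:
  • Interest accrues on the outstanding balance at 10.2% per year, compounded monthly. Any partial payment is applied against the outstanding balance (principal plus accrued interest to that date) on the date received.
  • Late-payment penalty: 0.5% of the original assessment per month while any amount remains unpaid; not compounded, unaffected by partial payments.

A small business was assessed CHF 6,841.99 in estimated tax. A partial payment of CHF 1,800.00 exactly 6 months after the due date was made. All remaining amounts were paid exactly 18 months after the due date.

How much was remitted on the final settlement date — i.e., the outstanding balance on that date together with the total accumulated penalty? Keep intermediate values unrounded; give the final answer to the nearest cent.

CHF 6,591.34

Monthly rate = 10.2% ÷ 12 = 0.85%
Balance at month 6: CHF 6,841.9900 × (1 + 0.0085)^6 = CHF 7,198.4311…
After CHF 1,800.00 payment: CHF 7,198.4311… − CHF 1,800.00 = CHF 5,398.4311…
Balance at month 18: CHF 5,398.4311… × (1 + 0.0085)^12 = CHF 5,975.5570…
Penalty: 18 × 0.5% × CHF 6,841.99 = CHF 615.78…
Final settlement = outstanding balance + penalty = CHF 5,975.5570… + CHF 615.78… = CHF 6,591.34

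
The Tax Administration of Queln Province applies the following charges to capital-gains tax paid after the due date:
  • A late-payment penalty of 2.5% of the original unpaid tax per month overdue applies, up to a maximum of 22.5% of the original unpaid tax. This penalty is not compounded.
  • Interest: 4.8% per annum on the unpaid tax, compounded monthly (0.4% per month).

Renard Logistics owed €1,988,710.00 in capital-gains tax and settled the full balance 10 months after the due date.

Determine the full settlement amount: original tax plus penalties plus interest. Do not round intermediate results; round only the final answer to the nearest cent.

Penalty (uncapped): 10 × 2.5% × €1,988,710.00 = €497,177.50; cap = 22.5% × €1,988,710.00 = €447,459.75 → penalty = €447,459.75
Interest: €1,988,710.00 × ((1 + 0.004)^10 − 1) = €1,988,710.00 × 0.0407277… = €80,995.6519…
Total = €1,988,710.00 + €447,459.7500 + €80,995.6519… = €2,517,165.40

€2,517,165.40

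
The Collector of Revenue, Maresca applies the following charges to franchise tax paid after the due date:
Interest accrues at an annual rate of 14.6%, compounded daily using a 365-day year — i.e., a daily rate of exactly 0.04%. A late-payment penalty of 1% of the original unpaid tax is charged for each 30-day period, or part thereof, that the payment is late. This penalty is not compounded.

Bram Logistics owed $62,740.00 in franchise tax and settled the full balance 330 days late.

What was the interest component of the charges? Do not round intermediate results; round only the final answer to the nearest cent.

$8,851.25

Interest: $62,740.00 × ((1 + 0.0004)^330 − 1) = $62,740.00 × 0.14107820… = $8,851.2464…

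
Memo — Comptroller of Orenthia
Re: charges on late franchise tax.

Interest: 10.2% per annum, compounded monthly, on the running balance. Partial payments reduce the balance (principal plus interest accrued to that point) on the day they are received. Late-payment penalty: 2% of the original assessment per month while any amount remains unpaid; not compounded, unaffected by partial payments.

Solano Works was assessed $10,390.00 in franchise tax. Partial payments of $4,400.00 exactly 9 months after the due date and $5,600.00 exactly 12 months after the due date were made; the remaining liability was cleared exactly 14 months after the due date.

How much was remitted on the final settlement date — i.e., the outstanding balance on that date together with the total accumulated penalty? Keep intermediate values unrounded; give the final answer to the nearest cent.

Monthly rate = 10.2% ÷ 12 = 0.85%
Balance at month 9: $10,390.0000 × (1 + 0.0085)^9 = $11,212.4023…
After $4,400.00 payment: $11,212.4023… − $4,400.00 = $6,812.4023…
Balance at month 12: $6,812.4023… × (1 + 0.0085)^3 = $6,987.5993…
After $5,600.00 payment: $6,987.5993… − $5,600.00 = $1,387.5993…
Balance at month 14: $1,387.5993… × (1 + 0.0085)^2 = $1,411.2887…
Penalty: 14 × 2% × $10,390.00 = $2,909.20
Final settlement = outstanding balance + penalty = $1,411.2887… + $2,909.20 = $4,320.49

$4,320.49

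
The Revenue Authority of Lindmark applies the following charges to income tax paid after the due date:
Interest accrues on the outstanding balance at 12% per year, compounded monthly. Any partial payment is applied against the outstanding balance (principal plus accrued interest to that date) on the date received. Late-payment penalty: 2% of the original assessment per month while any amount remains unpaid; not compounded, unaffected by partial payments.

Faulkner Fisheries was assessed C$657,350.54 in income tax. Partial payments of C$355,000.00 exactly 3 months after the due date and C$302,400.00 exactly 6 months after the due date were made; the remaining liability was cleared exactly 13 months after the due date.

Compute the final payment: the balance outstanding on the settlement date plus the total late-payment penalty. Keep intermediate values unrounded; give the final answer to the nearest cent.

C$202,682.79

Monthly rate = 12% ÷ 12 = 1%
Balance at month 3: C$657,350.5400 × (1 + 0.01)^3 = C$677,268.9187…
After C$355,000.00 payment: C$677,268.9187… − C$355,000.00 = C$322,268.9187…
Balance at month 6: C$322,268.9187… × (1 + 0.01)^3 = C$332,033.9892…
After C$302,400.00 payment: C$332,033.9892… − C$302,400.00 = C$29,633.9892…
Balance at month 13: C$29,633.9892… × (1 + 0.01)^7 = C$31,771.6475…
Penalty: 13 × 2% × C$657,350.54 = C$170,911.14…
Final settlement = outstanding balance + penalty = C$31,771.6475… + C$170,911.14… = C$202,682.79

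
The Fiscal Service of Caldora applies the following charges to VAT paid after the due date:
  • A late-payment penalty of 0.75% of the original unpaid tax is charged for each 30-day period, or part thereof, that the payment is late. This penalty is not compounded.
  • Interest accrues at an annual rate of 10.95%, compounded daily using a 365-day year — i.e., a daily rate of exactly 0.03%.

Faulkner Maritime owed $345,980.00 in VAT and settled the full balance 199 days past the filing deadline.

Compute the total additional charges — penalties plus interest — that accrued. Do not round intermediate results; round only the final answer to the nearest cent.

Penalty periods: ⌈199/30⌉ = 7; penalty = 7 × 0.75% × $345,980.00 = $18,163.95
Interest: $345,980.00 × ((1 + 0.0003)^199 − 1) = $345,980.00 × 0.06150854… = $21,280.7245…
Penalties + interest = $18,163.9500 + $21,280.7245… = $39,444.67

$39,444.67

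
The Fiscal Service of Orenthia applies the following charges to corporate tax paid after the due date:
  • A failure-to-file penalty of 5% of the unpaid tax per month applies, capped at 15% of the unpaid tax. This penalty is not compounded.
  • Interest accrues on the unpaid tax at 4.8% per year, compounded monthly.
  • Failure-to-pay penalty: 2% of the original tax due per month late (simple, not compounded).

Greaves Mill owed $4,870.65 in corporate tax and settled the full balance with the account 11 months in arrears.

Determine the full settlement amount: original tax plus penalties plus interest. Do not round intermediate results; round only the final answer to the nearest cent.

$6,891.44

Failure-to-file: 11 × 5% × $4,870.65 = $2,678.86…, capped at 15% × $4,870.65 = $730.60…
Failure-to-pay penalty: 11 × 2% × $4,870.65 = $1,071.54…
Interest (4.8%/yr ÷ 12 = 0.4%/month): $4,870.65 × ((1 + 0.004)^11 − 1) = $218.6466…
Total = $4,870.65 + $1,802.1405 + $218.6466… = $6,891.44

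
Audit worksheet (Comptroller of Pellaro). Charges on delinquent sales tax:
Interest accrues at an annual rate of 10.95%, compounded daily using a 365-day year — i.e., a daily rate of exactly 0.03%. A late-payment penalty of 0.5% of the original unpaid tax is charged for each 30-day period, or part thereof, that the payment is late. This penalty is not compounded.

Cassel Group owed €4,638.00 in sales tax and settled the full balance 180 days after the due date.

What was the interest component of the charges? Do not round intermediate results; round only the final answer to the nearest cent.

Interest: €4,638.00 × ((1 + 0.0003)^180 − 1) = €4,638.00 × 0.05547605… = €257.2979…

€257.30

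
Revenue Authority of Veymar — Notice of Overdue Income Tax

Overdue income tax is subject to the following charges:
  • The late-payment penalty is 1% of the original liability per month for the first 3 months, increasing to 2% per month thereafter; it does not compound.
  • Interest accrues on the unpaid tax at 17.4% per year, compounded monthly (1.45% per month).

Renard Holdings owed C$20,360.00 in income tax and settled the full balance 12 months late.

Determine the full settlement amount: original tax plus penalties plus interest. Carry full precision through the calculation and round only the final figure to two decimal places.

C$28,474.88

Penalty, months 1–3: 3 × 1% × C$20,360.00 = C$610.80
Penalty, months 4–12: 9 × 2% × C$20,360.00 = C$3,664.80
Interest: C$20,360.00 × ((1 + 0.0145)^12 − 1) = C$20,360.00 × 0.1885696… = C$3,839.2770…
Total = C$20,360.00 + C$4,275.6000 + C$3,839.2770… = C$28,474.88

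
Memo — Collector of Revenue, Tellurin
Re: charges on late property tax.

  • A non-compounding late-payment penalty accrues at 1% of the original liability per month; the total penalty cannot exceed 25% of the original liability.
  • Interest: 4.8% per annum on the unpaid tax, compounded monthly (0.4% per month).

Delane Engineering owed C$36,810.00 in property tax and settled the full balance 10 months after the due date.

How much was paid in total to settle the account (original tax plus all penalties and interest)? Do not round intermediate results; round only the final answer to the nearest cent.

C$41,990.19

Penalty: 10 × 1% × C$36,810.00 = C$3,681.00 (below the 25% cap of C$9,202.50)
Interest: C$36,810.00 × ((1 + 0.004)^10 − 1) = C$36,810.00 × 0.0407277… = C$1,499.1879…
Total = C$36,810.00 + C$3,681.0000 + C$1,499.1879… = C$41,990.19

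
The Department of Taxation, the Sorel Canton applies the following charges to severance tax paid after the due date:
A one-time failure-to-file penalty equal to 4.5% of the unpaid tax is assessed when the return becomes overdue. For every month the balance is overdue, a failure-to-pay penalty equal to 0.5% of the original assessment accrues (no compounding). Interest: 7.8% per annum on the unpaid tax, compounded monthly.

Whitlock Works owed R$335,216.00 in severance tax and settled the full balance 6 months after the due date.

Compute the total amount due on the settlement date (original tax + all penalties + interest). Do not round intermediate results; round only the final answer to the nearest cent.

R$373,644.92

Failure-to-file penalty: 4.5% × R$335,216.00 = R$15,084.72
Failure-to-pay penalty: 6 × 0.5% × R$335,216.00 = R$10,056.48
Interest (7.8%/yr ÷ 12 = 0.65%/month): R$335,216.00 × ((1 + 0.0065)^6 − 1) = R$13,287.7173…
Total = R$335,216.00 + R$25,141.2000 + R$13,287.7173… = R$373,644.92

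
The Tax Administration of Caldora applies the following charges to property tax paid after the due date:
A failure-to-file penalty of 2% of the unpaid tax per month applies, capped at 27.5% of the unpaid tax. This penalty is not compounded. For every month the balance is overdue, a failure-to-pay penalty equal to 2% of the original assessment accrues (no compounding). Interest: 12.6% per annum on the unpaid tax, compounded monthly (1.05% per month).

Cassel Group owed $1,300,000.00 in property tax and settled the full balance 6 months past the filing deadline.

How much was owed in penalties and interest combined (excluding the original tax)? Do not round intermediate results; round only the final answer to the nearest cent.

Failure-to-file: 6 × 2% × $1,300,000.00 = $156,000.00 (under the 27.5% cap)
Failure-to-pay penalty: 6 × 2% × $1,300,000.00 = $156,000.00
Interest: $1,300,000.00 × ((1 + 0.0105)^6 − 1) = $1,300,000.00 × 0.0646771… = $84,080.2113…
Penalties + interest = $312,000.0000 + $84,080.2113… = $396,080.21

$396,080.21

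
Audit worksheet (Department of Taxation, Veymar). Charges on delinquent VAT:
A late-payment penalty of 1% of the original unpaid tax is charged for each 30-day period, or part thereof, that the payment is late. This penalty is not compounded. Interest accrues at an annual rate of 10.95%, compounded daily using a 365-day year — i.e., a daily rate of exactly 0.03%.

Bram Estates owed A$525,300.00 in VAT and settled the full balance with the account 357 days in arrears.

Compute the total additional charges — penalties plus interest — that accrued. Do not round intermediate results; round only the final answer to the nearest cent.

A$122,409.44

Penalty periods: ⌈357/30⌉ = 12; penalty = 12 × 1% × A$525,300.00 = A$63,036.00
Interest: A$525,300.00 × ((1 + 0.0003)^357 − 1) = A$525,300.00 × 0.11302768… = A$59,373.4383…
Penalties + interest = A$63,036.0000 + A$59,373.4383… = A$122,409.44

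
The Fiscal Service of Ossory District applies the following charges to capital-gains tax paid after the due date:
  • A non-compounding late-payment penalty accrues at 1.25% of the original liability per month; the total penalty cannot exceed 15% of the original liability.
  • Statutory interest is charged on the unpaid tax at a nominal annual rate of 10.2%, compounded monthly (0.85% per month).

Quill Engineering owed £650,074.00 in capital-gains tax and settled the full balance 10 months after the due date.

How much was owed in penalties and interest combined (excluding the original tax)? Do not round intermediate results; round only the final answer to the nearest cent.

Penalty: 10 × 1.25% × £650,074.00 = £81,259.25 (below the 15% cap of £97,511.10)
Interest: £650,074.00 × ((1 + 0.0085)^10 − 1) = £650,074.00 × 0.0883261… = £57,418.4702…
Penalties + interest = £81,259.2500 + £57,418.4702… = £138,677.72

£138,677.72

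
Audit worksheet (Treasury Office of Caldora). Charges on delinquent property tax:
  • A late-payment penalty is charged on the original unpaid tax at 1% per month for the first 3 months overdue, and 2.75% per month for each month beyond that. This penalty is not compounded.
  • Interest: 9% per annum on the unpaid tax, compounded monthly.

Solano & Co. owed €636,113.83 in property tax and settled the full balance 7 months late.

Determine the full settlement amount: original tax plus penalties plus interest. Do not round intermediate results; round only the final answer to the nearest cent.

Penalty, months 1–3: 3 × 1% × €636,113.83 = €19,083.41…
Penalty, months 4–7: 4 × 2.75% × €636,113.83 = €69,972.52…
Interest (9%/yr ÷ 12 = 0.75%/month): €636,113.83 × ((1 + 0.0075)^7 − 1) = €34,156.8489…
Total = €636,113.83 + €89,055.9362 + €34,156.8489… = €759,326.62

€759,326.62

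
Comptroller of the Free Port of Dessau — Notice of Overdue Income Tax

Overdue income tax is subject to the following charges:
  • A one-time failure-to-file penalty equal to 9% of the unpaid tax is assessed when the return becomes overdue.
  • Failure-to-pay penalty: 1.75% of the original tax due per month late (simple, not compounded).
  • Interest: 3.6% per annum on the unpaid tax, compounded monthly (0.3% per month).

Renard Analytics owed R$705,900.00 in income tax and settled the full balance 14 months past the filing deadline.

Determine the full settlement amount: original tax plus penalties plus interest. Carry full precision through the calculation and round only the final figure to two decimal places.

Failure-to-file penalty: 9% × R$705,900.00 = R$63,531.00
Failure-to-pay penalty = 1.75% × R$705,900.00 × 14 mo = R$172,945.50
Interest: R$705,900.00 × ((1 + 0.003)^14 − 1) = R$705,900.00 × 0.0428289… = R$30,232.9273…
Total = R$705,900.00 + R$236,476.5000 + R$30,232.9273… = R$972,609.43

R$972,609.43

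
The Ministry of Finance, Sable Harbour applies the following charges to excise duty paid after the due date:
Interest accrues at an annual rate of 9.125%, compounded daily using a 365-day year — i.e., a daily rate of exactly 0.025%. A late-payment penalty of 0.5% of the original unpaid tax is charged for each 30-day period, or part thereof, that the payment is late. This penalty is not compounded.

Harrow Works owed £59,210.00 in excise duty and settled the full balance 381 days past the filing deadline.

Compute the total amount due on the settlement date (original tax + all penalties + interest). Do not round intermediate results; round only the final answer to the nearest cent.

£68,974.96

Penalty periods: ⌈381/30⌉ = 13; penalty = 13 × 0.5% × £59,210.00 = £3,848.65
Interest: £59,210.00 × ((1 + 0.00025)^381 − 1) = £59,210.00 × 0.09992071… = £5,916.3053…
Total = £59,210.00 + £3,848.6500 + £5,916.3053… = £68,974.96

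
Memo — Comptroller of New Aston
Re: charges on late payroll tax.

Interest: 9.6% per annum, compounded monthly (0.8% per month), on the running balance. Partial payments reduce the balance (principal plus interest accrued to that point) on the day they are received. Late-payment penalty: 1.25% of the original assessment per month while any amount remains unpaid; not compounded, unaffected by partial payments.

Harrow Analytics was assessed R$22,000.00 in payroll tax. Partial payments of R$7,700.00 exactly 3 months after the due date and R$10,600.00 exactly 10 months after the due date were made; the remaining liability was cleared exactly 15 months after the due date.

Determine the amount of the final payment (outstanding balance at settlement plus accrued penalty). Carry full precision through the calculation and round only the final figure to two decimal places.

Balance at month 3: R$22,000.0000 × (1 + 0.008)^3 = R$22,532.2353…
After R$7,700.00 payment: R$22,532.2353… − R$7,700.00 = R$14,832.2353…
Balance at month 10: R$14,832.2353… × (1 + 0.008)^7 = R$15,683.0429…
After R$10,600.00 payment: R$15,683.0429… − R$10,600.00 = R$5,083.0429…
Balance at month 15: R$5,083.0429… × (1 + 0.008)^5 = R$5,289.6439…
Penalty: 15 × 1.25% × R$22,000.00 = R$4,125.00
Final settlement = outstanding balance + penalty = R$5,289.6439… + R$4,125.00 = R$9,414.64

R$9,414.64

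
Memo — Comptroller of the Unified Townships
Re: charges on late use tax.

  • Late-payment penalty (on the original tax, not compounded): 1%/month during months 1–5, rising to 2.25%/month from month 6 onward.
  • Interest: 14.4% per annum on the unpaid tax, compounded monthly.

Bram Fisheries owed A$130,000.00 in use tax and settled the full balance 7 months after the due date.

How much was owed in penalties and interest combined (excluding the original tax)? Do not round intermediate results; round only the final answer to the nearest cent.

Penalty, months 1–5: 5 × 1% × A$130,000.00 = A$6,500.00
Penalty, months 6–7: 2 × 2.25% × A$130,000.00 = A$5,850.00
Interest (14.4%/yr ÷ 12 = 1.2%/month): A$130,000.00 × ((1 + 0.012)^7 − 1) = A$11,321.0774…
Penalties + interest = A$12,350.0000 + A$11,321.0774… = A$23,671.08

A$23,671.08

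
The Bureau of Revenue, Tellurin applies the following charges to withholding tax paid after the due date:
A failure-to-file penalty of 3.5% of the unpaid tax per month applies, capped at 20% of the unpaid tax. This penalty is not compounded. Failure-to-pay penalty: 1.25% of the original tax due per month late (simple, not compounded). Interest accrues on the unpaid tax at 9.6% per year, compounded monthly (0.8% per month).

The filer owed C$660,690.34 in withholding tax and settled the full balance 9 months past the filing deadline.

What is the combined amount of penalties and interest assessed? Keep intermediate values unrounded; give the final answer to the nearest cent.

Failure-to-file: 9 × 3.5% × C$660,690.34 = C$208,117.46…, capped at 20% × C$660,690.34 = C$132,138.07…
Failure-to-pay penalty: 9 × 1.25% × C$660,690.34 = C$74,327.66…
Interest: C$660,690.34 × ((1 + 0.008)^9 − 1) = C$660,690.34 × 0.0743475… = C$49,120.6937…
Penalties + interest = C$206,465.7313… + C$49,120.6937… = C$255,586.42

C$255,586.42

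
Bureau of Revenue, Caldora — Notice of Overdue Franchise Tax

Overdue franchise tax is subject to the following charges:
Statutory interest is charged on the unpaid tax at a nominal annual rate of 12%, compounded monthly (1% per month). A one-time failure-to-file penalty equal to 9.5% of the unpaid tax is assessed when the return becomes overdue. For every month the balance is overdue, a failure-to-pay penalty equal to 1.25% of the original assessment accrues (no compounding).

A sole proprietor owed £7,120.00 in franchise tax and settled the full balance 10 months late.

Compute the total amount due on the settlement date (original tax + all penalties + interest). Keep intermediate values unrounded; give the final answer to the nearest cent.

Failure-to-file penalty: 9.5% × £7,120.00 = £676.40
Failure-to-pay penalty = 1.25% × £7,120.00 × 10 mo = £890.00
Interest: £7,120.00 × ((1 + 0.01)^10 − 1) = £7,120.00 × 0.1046221… = £744.9095…
Total = £7,120.00 + £1,566.4000 + £744.9095… = £9,431.31

£9,431.31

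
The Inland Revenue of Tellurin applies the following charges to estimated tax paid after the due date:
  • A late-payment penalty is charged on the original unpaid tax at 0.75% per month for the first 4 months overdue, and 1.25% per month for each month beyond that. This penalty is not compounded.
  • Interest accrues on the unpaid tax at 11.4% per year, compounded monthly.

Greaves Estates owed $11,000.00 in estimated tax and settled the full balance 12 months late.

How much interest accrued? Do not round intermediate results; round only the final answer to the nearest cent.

Interest (11.4%/yr ÷ 12 = 0.95%/month): $11,000.00 × ((1 + 0.0095)^12 − 1) = $1,321.6414…

$1,321.64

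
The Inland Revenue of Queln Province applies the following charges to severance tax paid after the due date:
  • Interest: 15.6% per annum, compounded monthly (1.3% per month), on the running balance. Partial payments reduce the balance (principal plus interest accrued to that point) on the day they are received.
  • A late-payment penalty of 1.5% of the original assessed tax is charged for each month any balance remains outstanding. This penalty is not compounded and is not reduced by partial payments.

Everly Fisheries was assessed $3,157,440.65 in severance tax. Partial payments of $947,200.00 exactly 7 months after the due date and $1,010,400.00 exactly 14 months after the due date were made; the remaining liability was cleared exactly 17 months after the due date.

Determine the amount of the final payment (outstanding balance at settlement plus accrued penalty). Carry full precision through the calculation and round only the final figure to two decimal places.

Balance at month 7: $3,157,440.6500 × (1 + 0.013)^7 = $3,456,219.4784…
After $947,200.00 payment: $3,456,219.4784… − $947,200.00 = $2,509,019.4784…
Balance at month 14: $2,509,019.4784… × (1 + 0.013)^7 = $2,746,440.2199…
After $1,010,400.00 payment: $2,746,440.2199… − $1,010,400.00 = $1,736,040.2199…
Balance at month 17: $1,736,040.2199… × (1 + 0.013)^3 = $1,804,629.7749…
Penalty: 17 × 1.5% × $3,157,440.65 = $805,147.37…
Final settlement = outstanding balance + penalty = $1,804,629.7749… + $805,147.37… = $2,609,777.14

$2,609,777.14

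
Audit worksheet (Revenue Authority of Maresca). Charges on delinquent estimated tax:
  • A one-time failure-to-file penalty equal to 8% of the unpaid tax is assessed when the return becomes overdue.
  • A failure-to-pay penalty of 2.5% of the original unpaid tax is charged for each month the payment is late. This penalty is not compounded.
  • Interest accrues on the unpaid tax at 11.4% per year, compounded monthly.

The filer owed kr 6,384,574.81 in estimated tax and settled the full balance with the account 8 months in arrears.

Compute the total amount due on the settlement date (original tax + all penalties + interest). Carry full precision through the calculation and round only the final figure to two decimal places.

Failure-to-file penalty: 8% × kr 6,384,574.81 = kr 510,765.98…
Failure-to-pay penalty: 8 × 2.5% × kr 6,384,574.81 = kr 1,276,914.96…
Interest (11.4%/yr ÷ 12 = 0.95%/month): kr 6,384,574.81 × ((1 + 0.0095)^8 − 1) = kr 501,671.7167…
Total = kr 6,384,574.81 + kr 1,787,680.9468 + kr 501,671.7167… = kr 8,673,927.47

kr 8,673,927.47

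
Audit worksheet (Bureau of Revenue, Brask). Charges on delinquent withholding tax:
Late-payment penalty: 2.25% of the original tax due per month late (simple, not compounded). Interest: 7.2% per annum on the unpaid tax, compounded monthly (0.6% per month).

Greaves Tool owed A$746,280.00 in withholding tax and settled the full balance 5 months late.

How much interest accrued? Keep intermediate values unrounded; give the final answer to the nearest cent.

Interest: A$746,280.00 × ((1 + 0.006)^5 − 1) = A$746,280.00 × 0.0303622… = A$22,658.6776…

A$22,658.68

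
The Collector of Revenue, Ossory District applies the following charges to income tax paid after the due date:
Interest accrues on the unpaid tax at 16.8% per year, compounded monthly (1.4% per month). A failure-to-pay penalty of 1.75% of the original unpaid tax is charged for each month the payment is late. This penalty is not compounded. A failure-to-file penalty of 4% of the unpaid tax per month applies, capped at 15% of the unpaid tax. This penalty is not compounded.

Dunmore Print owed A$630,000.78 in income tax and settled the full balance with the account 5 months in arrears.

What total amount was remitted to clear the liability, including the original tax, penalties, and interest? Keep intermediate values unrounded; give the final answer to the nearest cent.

A$824,978.23

Failure-to-file: 5 × 4% × A$630,000.78 = A$126,000.16…, capped at 15% × A$630,000.78 = A$94,500.12…
Failure-to-pay penalty = 1.75% × A$630,000.78 × 5 mo = A$55,125.07…
Interest: A$630,000.78 × ((1 + 0.014)^5 − 1) = A$630,000.78 × 0.0719876… = A$45,352.2647…
Total = A$630,000.78 + A$149,625.1853… + A$45,352.2647… = A$824,978.23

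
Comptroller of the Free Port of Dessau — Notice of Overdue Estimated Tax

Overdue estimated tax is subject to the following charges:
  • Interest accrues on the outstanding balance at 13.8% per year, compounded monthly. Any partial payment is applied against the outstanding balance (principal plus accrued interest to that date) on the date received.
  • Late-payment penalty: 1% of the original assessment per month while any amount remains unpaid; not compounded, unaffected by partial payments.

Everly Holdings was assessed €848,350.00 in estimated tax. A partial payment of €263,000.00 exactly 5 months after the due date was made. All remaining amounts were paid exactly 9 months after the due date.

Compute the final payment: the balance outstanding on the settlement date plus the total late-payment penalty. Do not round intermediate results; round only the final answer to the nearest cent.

€741,346.70

Monthly rate = 13.8% ÷ 12 = 1.15%
Balance at month 5: €848,350.0000 × (1 + 0.0115)^5 = €898,265.0446…
After €263,000.00 payment: €898,265.0446… − €263,000.00 = €635,265.0446…
Balance at month 9: €635,265.0446… × (1 + 0.0115)^4 = €664,995.1952…
Penalty: 9 × 1% × €848,350.00 = €76,351.50
Final settlement = outstanding balance + penalty = €664,995.1952… + €76,351.50 = €741,346.70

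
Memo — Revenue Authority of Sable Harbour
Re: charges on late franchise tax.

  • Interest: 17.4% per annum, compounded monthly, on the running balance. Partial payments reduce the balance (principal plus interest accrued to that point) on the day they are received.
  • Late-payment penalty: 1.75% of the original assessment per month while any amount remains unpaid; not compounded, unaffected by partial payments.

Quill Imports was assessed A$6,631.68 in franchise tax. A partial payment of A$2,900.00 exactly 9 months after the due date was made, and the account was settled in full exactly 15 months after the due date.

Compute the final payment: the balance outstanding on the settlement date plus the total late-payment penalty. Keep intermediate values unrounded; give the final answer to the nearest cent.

A$6,809.28

Monthly rate = 17.4% ÷ 12 = 1.45%
Balance at month 9: A$6,631.6800 × (1 + 0.0145)^9 = A$7,549.0452…
After A$2,900.00 payment: A$7,549.0452… − A$2,900.00 = A$4,649.0452…
Balance at month 15: A$4,649.0452… × (1 + 0.0145)^6 = A$5,068.4606…
Penalty: 15 × 1.75% × A$6,631.68 = A$1,740.82…
Final settlement = outstanding balance + penalty = A$5,068.4606… + A$1,740.82… = A$6,809.28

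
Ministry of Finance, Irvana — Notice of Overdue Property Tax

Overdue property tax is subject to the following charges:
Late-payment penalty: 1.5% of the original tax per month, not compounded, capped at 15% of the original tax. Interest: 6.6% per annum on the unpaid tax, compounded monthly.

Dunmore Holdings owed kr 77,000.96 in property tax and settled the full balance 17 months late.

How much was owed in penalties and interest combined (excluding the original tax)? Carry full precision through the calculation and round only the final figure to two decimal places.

Penalty (uncapped): 17 × 1.5% × kr 77,000.96 = kr 19,635.24…; cap = 15% × kr 77,000.96 = kr 11,550.14… → penalty = kr 11,550.14…
Interest (6.6%/yr ÷ 12 = 0.55%/month): kr 77,000.96 × ((1 + 0.0055)^17 − 1) = kr 7,525.2533…
Penalties + interest = kr 11,550.1440 + kr 7,525.2533… = kr 19,075.40

kr 19,075.40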